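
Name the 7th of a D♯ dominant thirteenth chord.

C-sharp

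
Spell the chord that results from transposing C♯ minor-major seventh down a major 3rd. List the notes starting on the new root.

A – C – E – G#

A major 3rd down from C# is A, so the new chord is A minor-major seventh.
root → A
3rd (minor 3rd) → C
5th (perfect 5th) → E
7th (major 7th) → G#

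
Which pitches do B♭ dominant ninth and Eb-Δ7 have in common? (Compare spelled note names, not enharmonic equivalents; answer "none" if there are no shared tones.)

B♭ – D

B♭ dominant ninth: B♭ D F A♭ C
Eb-Δ7: E♭ G♭ B♭ D
Common to both → B♭, D.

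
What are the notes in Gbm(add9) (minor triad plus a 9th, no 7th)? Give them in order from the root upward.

Gbm(add9): minor added-ninth on Gb.
Gb — root
Bbb — minor 3rd
Db — perfect 5th
Ab — major 9th

Gb, Bbb, Db, Ab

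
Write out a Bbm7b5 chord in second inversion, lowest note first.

Fb – Ab – Bb – Db

Bbm7b5 = Bb–Db–Fb–Ab; second inversion → fifth (Fb) lowest.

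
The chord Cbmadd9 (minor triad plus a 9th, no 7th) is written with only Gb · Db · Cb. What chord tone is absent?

Ebb

The full Cbmadd9 chord is Cb, Ebb, Gb, Db.
Comparing with the voicing, the minor 3rd (3rd) — Ebb — is absent.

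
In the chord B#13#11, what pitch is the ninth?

B#13#11 is built on B#; its 9th is a major 9th above the root.
A second above B uses the letter C, and the major 9th above B# is C##.

C##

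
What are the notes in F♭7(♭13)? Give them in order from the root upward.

F♭7(♭13): dominant seventh flat thirteen on F♭.
- root: F♭
- major 3rd: A♭
- perfect 5th: C♭
- minor 7th: E𝄫
- minor 13th: D𝄫

F♭  A♭  C♭  E𝄫  D𝄫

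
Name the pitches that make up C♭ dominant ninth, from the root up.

C-flat – E-flat – G-flat – B-double-flat – D-flat

C♭ dominant ninth: dominant ninth on C-flat.
Root: C-flat
Major 3rd (3rd): E-flat
Perfect 5th (5th): G-flat
Minor 7th (7th): B-double-flat
Major 9th (9th): D-flat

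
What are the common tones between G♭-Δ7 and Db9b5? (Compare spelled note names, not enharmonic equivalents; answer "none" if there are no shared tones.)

D♭, F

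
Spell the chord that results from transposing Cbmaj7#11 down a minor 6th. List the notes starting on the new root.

Eb, G, Bb, D, A

Transposed root: Cb → Eb (minor 6th down). So we spell Eb major seventh sharp eleven:
Eb — root
G — major 3rd
Bb — perfect 5th
D — major 7th
A — augmented 11th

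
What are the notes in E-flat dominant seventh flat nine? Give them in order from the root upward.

Root E♭, quality dominant seventh flat nine:
- root: E♭
- major 3rd: G
- perfect 5th: B♭
- minor 7th: D♭
- minor 9th: F♭

E♭, G, B♭, D♭, F♭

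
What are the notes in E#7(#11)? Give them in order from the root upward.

E#, G##, B#, D#, A##

E#7(#11) is a dominant seventh sharp eleven built on E#.
- root: E#
- major 3rd: G##
- perfect 5th: B#
- minor 7th: D#
- augmented 11th: A##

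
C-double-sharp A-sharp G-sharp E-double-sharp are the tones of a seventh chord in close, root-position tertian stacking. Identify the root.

Arranged so that each adjacent pair is a third by letter name: A-sharp – C-double-sharp – E-double-sharp – G-sharp.
The bottom of that stack, A-sharp, is the root (this is A-sharp augmented seventh).

A-sharp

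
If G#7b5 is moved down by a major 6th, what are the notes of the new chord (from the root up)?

B  D♯  F  A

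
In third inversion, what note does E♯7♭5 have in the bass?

E♯7♭5 = E#–G##–B–D#. Third inversion → seventh in the bass = D#.

D#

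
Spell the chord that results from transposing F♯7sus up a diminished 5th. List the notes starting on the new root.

C  F  G  Bb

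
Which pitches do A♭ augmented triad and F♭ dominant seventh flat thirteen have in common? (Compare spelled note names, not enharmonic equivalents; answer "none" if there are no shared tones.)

A-flat

A♭ augmented triad = A-flat, C, E.
F♭ dominant seventh flat thirteen = F-flat, A-flat, C-flat, E-double-flat, D-double-flat.
Shared: A-flat.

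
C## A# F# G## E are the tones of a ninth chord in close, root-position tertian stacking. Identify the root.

F#

Arranged so that each adjacent pair is a third by letter name: F# – A# – C## – E – G##.
The bottom of that stack, F#, is the root (this is F# dominant seventh sharp nine sharp five).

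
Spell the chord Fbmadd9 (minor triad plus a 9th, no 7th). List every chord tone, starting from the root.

Fb, Abb, Cb, Gb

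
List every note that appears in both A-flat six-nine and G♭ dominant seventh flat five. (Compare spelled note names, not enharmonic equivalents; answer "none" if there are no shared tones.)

B-flat

A-flat six-nine = A-flat, C, E-flat, F, B-flat.
G♭ dominant seventh flat five = G-flat, B-flat, D-double-flat, F-flat.
Shared: B-flat.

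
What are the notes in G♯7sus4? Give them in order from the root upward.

G# – C# – D# – F#

Root G#, quality dominant seventh suspended fourth:
root → G#
4th (perfect 4th) → C#
5th (perfect 5th) → D#
7th (minor 7th) → F#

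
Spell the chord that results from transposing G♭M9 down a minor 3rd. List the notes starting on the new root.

Eb G Bb D F

Transposed root: Gb → Eb (minor 3rd down). So we spell Eb major ninth:
Eb — root
G — major 3rd
Bb — perfect 5th
D — major 7th
F — major 9th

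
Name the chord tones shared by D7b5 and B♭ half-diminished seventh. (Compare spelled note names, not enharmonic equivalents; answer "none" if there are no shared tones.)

D7b5: D F# Ab C
B♭ half-diminished seventh: Bb Db Fb Ab
Common to both → Ab.

Ab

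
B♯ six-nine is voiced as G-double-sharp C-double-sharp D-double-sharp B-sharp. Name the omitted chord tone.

F-double-sharp

B♯ six-nine = B-sharp, D-double-sharp, F-double-sharp, G-double-sharp, C-double-sharp. The voicing lacks the 5th (perfect 5th), F-double-sharp.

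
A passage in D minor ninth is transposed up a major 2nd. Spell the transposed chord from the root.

E – G – B – D – F-sharp

A major 2nd up from D is E, so the new chord is E minor ninth.
E — root
G — minor 3rd
B — perfect 5th
D — minor 7th
F-sharp — major 9th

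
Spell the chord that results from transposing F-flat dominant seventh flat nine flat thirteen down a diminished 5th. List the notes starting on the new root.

Fb down a diminished 5th → Bb. New chord: Bb dominant seventh flat nine flat thirteen.
Bb — root
D — major 3rd
F — perfect 5th
Ab — minor 7th
Cb — minor 9th
Gb — minor 13th

Bb – D – F – Ab – Cb – Gb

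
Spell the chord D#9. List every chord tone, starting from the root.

D# – F## – A# – C# – E#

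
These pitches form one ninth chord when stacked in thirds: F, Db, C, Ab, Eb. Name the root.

Db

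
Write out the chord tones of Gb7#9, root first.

Gb7#9: dominant seventh sharp nine on Gb.
Root: Gb
Major 3rd (3rd): Bb
Perfect 5th (5th): Db
Minor 7th (7th): Fb
Augmented 9th (9th): A

Gb, Bb, Db, Fb, A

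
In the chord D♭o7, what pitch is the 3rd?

Fb

D♭o7 is built on Db; its 3rd is a minor 3rd above the root.
A third above D uses the letter F, and the minor 3rd above Db is Fb.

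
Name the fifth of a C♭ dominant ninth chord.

Gb

Root of C♭ dominant ninth = Cb. The 5th is a perfect 5th: Cb up a perfect 5th → Gb.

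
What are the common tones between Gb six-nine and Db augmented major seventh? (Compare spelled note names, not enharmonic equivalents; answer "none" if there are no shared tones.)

D-flat

Gb six-nine: G-flat B-flat D-flat E-flat A-flat
Db augmented major seventh: D-flat F A C
Common to both → D-flat.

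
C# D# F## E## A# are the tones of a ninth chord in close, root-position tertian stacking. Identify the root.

D#

Arranged so that each adjacent pair is a third by letter name: D# – F## – A# – C# – E##.
The bottom of that stack, D#, is the root (this is D# dominant seventh sharp nine).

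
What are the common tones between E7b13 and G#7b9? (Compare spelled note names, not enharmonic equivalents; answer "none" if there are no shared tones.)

G#

E7b13: E G# B D C
G#7b9: G# B# D# F# A
Common to both → G#.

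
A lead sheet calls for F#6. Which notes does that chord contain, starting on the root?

F#  A#  C#  D#

Root F#, quality major sixth:
- root: F#
- major 3rd: A#
- perfect 5th: C#
- major 6th: D#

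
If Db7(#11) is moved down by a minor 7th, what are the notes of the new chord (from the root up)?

A minor 7th down from Db is Eb, so the new chord is Eb dominant seventh sharp eleven.
Root: Eb
Major 3rd (3rd): G
Perfect 5th (5th): Bb
Minor 7th (7th): Db
Augmented 11th (11th): A

Eb, G, Bb, Db, A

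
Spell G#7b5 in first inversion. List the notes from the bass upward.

B♯  D  F♯  G♯

In root position, G#7b5 is G♯–B♯–D–F♯.
First inversion puts the third (B♯) in the bass.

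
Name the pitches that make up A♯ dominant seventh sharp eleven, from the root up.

A-sharp, C-double-sharp, E-sharp, G-sharp, D-double-sharp

Root A-sharp, quality dominant seventh sharp eleven:
root → A-sharp
3rd (major 3rd) → C-double-sharp
5th (perfect 5th) → E-sharp
7th (minor 7th) → G-sharp
11th (augmented 11th) → D-double-sharp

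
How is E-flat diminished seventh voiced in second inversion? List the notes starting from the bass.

B-double-flat, D-double-flat, E-flat, G-flat

E-flat diminished seventh = E-flat–G-flat–B-double-flat–D-double-flat; second inversion → fifth (B-double-flat) lowest.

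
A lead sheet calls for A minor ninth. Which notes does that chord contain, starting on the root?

Root A, quality minor ninth:
Root: A
Minor 3rd (3rd): C
Perfect 5th (5th): E
Minor 7th (7th): G
Major 9th (9th): B

A  C  E  G  B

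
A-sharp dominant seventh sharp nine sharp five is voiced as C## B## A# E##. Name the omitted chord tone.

The full A-sharp dominant seventh sharp nine sharp five chord is A#, C##, E##, G#, B##.
Comparing with the voicing, the minor 7th (7th) — G# — is absent.

G#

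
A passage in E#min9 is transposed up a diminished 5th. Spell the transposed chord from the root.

B  D  F#  A  C#

A diminished 5th up from E# is B, so the new chord is B minor ninth.
Root: B
Minor 3rd (3rd): D
Perfect 5th (5th): F#
Minor 7th (7th): A
Major 9th (9th): C#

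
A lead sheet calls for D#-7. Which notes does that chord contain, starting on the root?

D# – F# – A# – C#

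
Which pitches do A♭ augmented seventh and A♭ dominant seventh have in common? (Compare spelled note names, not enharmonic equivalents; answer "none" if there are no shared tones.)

Ab, C, Gb

A♭ augmented seventh: Ab C E Gb
A♭ dominant seventh: Ab C Eb Gb
Common to both → Ab, C, Gb.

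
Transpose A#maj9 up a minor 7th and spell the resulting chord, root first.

G♯, B♯, D♯, F𝄪, A♯

A minor 7th up from A♯ is G♯, so the new chord is G♯ major ninth.
root → G♯
3rd (major 3rd) → B♯
5th (perfect 5th) → D♯
7th (major 7th) → F𝄪
9th (major 9th) → A♯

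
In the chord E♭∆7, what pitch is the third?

G

E♭∆7 is built on Eb; its 3rd is a major 3rd above the root.
A third above E uses the letter G, and the major 3rd above Eb is G.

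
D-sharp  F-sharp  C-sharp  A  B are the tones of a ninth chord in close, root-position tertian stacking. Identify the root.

Arranged so that each adjacent pair is a third by letter name: B – D-sharp – F-sharp – A – C-sharp.
The bottom of that stack, B, is the root (this is B dominant ninth).

B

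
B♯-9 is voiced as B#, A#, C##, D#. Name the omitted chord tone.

The full B♯-9 chord is B#, D#, F##, A#, C##.
Comparing with the voicing, the perfect 5th (5th) — F## — is absent.

F##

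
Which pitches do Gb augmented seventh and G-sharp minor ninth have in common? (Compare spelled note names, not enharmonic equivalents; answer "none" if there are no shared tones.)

none

Gb augmented seventh = G-flat, B-flat, D, F-flat.
G-sharp minor ninth = G-sharp, B, D-sharp, F-sharp, A-sharp.
Shared: none.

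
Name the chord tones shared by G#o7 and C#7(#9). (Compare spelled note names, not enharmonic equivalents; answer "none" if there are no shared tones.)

G#o7: G♯ B D F
C#7(#9): C♯ E♯ G♯ B D𝄪
Common to both → G♯, B.

G♯, B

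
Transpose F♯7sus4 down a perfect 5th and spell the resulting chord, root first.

B E F# A

Transposed root: F# → B (perfect 5th down). So we spell B dominant seventh suspended fourth:
- root: B
- perfect 4th: E
- perfect 5th: F#
- minor 7th: A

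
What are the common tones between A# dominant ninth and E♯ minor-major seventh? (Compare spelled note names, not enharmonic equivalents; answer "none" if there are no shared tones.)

A# dominant ninth: A-sharp C-double-sharp E-sharp G-sharp B-sharp
E♯ minor-major seventh: E-sharp G-sharp B-sharp D-double-sharp
Common to both → E-sharp, G-sharp, B-sharp.

E-sharp  G-sharp  B-sharp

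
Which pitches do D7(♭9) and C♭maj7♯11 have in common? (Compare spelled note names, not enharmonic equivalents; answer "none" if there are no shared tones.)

Eb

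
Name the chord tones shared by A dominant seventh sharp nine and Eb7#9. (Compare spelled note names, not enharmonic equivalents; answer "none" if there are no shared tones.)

G

A dominant seventh sharp nine = A, C#, E, G, B#.
Eb7#9 = Eb, G, Bb, Db, F#.
Shared: G.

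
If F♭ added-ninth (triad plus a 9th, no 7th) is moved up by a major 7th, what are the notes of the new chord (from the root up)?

A major 7th up from F♭ is E♭, so the new chord is E♭ added-ninth.
E♭ — root
G — major 3rd
B♭ — perfect 5th
F — major 9th

E♭  G  B♭  F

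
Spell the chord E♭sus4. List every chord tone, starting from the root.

E♭sus4 is a suspended fourth built on Eb.
root → Eb
4th (perfect 4th) → Ab
5th (perfect 5th) → Bb

Eb – Ab – Bb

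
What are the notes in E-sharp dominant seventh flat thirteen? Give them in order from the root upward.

E-sharp dominant seventh flat thirteen is a dominant seventh flat thirteen built on E-sharp.
- root: E-sharp
- major 3rd: G-double-sharp
- perfect 5th: B-sharp
- minor 7th: D-sharp
- minor 13th: C-sharp

E-sharp G-double-sharp B-sharp D-sharp C-sharp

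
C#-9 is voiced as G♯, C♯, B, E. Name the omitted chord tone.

D♯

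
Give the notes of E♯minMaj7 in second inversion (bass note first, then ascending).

B♯ – D𝄪 – E♯ – G♯

In root position, E♯minMaj7 is E♯–G♯–B♯–D𝄪.
Second inversion puts the fifth (B♯) in the bass.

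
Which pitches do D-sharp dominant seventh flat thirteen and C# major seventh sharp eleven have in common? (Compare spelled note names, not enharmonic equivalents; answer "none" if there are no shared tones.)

D-sharp dominant seventh flat thirteen: D-sharp F-double-sharp A-sharp C-sharp B
C# major seventh sharp eleven: C-sharp E-sharp G-sharp B-sharp F-double-sharp
Common to both → F-double-sharp, C-sharp.

F-double-sharp, C-sharp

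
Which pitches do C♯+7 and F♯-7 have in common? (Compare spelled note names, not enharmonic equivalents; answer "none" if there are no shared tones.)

C#

C♯+7 = C#, E#, G##, B.
F♯-7 = F#, A, C#, E.
Shared: C#.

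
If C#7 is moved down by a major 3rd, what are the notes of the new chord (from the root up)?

A, C♯, E, G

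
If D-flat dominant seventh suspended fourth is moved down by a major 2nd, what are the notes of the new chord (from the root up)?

C-flat – F-flat – G-flat – B-double-flat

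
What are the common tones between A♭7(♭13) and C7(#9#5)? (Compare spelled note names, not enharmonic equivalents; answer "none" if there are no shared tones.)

A♭7(♭13): Ab C Eb Gb Fb
C7(#9#5): C E G# Bb D#
Common to both → C.

C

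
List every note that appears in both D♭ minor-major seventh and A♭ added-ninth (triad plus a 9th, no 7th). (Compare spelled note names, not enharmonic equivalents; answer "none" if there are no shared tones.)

A-flat C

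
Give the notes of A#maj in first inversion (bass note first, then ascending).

C##, E#, A#

A#maj = A#–C##–E#; first inversion → third (C##) lowest.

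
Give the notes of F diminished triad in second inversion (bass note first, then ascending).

F diminished triad = F–A-flat–C-flat; second inversion → fifth (C-flat) lowest.

C-flat – F – A-flat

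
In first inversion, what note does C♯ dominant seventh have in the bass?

E#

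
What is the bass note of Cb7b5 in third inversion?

Cb7b5 = C♭–E♭–G𝄫–B𝄫. Third inversion → seventh in the bass = B𝄫.

B𝄫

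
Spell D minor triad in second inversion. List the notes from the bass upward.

A, D, F

In root position, D minor triad is D–F–A.
Second inversion puts the fifth (A) in the bass.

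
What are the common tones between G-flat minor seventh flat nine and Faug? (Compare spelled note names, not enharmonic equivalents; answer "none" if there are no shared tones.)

G-flat minor seventh flat nine = Gb, Bbb, Db, Fb, Abb.
Faug = F, A, C#.
Shared: none.

none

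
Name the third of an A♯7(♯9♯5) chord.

Root of A♯7(♯9♯5) = A#. The 3rd is a major 3rd: A# up a major 3rd → C##.

C##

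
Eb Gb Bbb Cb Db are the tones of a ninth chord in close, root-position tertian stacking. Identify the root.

Arranged so that each adjacent pair is a third by letter name: Cb – Eb – Gb – Bbb – Db.
The bottom of that stack, Cb, is the root (this is Cb dominant ninth).

Cb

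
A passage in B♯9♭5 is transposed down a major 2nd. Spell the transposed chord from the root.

A major 2nd down from B# is A#, so the new chord is A# dominant ninth flat five.
- root: A#
- major 3rd: C##
- diminished 5th: E
- minor 7th: G#
- major 9th: B#

A# C## E G# B#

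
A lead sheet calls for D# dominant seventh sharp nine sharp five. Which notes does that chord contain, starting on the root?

D# dominant seventh sharp nine sharp five: dominant seventh sharp nine sharp five on D#.
- root: D#
- major 3rd: F##
- augmented 5th: A##
- minor 7th: C#
- augmented 9th: E##

D# – F## – A## – C# – E##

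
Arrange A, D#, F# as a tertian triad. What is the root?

D#

Arranged so that each adjacent pair is a third by letter name: D# – F# – A.
The bottom of that stack, D#, is the root (this is D# diminished triad).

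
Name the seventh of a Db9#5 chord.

Root of Db9#5 = Db. The 7th is a minor 7th: Db up a minor 7th → Cb.

Cb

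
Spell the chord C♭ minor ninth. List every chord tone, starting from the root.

Cb Ebb Gb Bbb Db

C♭ minor ninth: minor ninth on Cb.
root → Cb
3rd (minor 3rd) → Ebb
5th (perfect 5th) → Gb
7th (minor 7th) → Bbb
9th (major 9th) → Db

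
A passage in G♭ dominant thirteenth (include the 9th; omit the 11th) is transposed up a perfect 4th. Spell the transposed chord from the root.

A perfect 4th up from Gb is Cb, so the new chord is Cb dominant thirteenth.
Root: Cb
Major 3rd (3rd): Eb
Perfect 5th (5th): Gb
Minor 7th (7th): Bbb
Major 9th (9th): Db
Major 13th (13th): Ab

Cb Eb Gb Bbb Db Ab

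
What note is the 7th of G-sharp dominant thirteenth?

F-sharp

Root of G-sharp dominant thirteenth = G-sharp. The 7th is a minor 7th: G-sharp up a minor 7th → F-sharp.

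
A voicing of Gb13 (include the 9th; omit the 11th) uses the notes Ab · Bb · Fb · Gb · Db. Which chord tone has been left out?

Eb

The full Gb13 chord is Gb, Bb, Db, Fb, Ab, Eb.
Comparing with the voicing, the major 13th (13th) — Eb — is absent.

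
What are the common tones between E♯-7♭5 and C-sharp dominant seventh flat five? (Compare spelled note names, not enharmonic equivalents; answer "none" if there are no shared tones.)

E#  B

E♯-7♭5: E# G# B D#
C-sharp dominant seventh flat five: C# E# G B
Common to both → E#, B.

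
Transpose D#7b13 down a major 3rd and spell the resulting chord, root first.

B, D#, F#, A, G

A major 3rd down from D# is B, so the new chord is B dominant seventh flat thirteen.
root → B
3rd (major 3rd) → D#
5th (perfect 5th) → F#
7th (minor 7th) → A
13th (minor 13th) → G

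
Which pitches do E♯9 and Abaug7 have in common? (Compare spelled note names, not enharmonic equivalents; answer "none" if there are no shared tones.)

E♯9: E# G## B# D# F##
Abaug7: Ab C E Gb
Common to both → none.

none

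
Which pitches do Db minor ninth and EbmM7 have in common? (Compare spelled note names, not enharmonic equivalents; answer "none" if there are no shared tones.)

Eb

Db minor ninth: Db Fb Ab Cb Eb
EbmM7: Eb Gb Bb D
Common to both → Eb.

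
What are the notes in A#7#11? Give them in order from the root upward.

A#7#11: dominant seventh sharp eleven on A♯.
Root: A♯
Major 3rd (3rd): C𝄪
Perfect 5th (5th): E♯
Minor 7th (7th): G♯
Augmented 11th (11th): D𝄪

A♯, C𝄪, E♯, G♯, D𝄪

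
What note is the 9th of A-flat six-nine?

B-flat

Root of A-flat six-nine = A-flat. The 9th is a major 9th: A-flat up a major 9th → B-flat.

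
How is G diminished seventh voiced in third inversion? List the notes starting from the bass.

F-flat, G, B-flat, D-flat

In root position, G diminished seventh is G–B-flat–D-flat–F-flat.
Third inversion puts the seventh (F-flat) in the bass.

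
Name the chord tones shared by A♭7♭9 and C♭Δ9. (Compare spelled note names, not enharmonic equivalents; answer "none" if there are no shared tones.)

A♭7♭9: Ab C Eb Gb Bbb
C♭Δ9: Cb Eb Gb Bb Db
Common to both → Eb, Gb.

Eb – Gb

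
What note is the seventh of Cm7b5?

Cm7b5 is built on C; its 7th is a minor 7th above the root.
A seventh above C uses the letter B, and the minor 7th above C is Bb.

Bb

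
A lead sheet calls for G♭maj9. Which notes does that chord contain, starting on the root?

Gb Bb Db F Ab

G♭maj9: major ninth on Gb.
Root: Gb
Major 3rd (3rd): Bb
Perfect 5th (5th): Db
Major 7th (7th): F
Major 9th (9th): Ab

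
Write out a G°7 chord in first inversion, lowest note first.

In root position, G°7 is G–Bb–Db–Fb.
First inversion puts the third (Bb) in the bass.

Bb, Db, Fb, G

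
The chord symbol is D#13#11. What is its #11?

Root of D#13#11 = D#. The 11th is an augmented 11th: D# up an augmented 11th → G##.

G##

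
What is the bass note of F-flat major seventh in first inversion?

F-flat major seventh in root position is F♭–A♭–C♭–E♭.
First inversion places the third in the bass, which is A♭.

A♭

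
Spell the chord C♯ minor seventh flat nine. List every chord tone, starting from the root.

C♯ minor seventh flat nine is a minor seventh flat nine built on C#.
root → C#
3rd (minor 3rd) → E
5th (perfect 5th) → G#
7th (minor 7th) → B
9th (minor 9th) → D

C# E G# B D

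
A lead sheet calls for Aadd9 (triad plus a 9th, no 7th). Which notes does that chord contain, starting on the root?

A, C#, E, B

Root A, quality added-ninth:
A — root
C# — major 3rd
E — perfect 5th
B — major 9th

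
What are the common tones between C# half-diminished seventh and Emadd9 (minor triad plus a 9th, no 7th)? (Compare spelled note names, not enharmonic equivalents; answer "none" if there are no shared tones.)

E – G – B

C# half-diminished seventh: C# E G B
Emadd9: E G B F#
Common to both → E, G, B.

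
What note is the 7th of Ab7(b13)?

Gb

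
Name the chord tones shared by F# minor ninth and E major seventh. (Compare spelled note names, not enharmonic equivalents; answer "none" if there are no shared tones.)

E – G♯

F# minor ninth = F♯, A, C♯, E, G♯.
E major seventh = E, G♯, B, D♯.
Shared: E, G♯.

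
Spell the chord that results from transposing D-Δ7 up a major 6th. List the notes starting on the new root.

B – D – F# – A#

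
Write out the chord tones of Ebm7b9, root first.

Eb – Gb – Bb – Db – Fb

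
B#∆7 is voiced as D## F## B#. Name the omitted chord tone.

A##

The full B#∆7 chord is B#, D##, F##, A##.
Comparing with the voicing, the major 7th (7th) — A## — is absent.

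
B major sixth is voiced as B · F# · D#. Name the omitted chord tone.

G#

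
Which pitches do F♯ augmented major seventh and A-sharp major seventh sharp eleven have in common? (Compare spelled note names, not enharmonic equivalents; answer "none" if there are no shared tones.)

A-sharp C-double-sharp E-sharp

F♯ augmented major seventh = F-sharp, A-sharp, C-double-sharp, E-sharp.
A-sharp major seventh sharp eleven = A-sharp, C-double-sharp, E-sharp, G-double-sharp, D-double-sharp.
Shared: A-sharp, C-double-sharp, E-sharp.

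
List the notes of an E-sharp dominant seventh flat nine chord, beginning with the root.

E# G## B# D# F#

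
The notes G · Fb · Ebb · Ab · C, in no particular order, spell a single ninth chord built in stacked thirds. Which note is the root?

Stacking in thirds gives Fb – Ab – C – Ebb – G, so Fb is the root — Fb dominant seventh sharp nine sharp five.

Fb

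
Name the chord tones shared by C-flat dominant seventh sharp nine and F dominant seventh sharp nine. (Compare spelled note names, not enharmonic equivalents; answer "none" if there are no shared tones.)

C-flat dominant seventh sharp nine: Cb Eb Gb Bbb D
F dominant seventh sharp nine: F A C Eb G#
Common to both → Eb.

Eb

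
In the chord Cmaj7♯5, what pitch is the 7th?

Cmaj7♯5 is built on C; its 7th is a major 7th above the root.
A seventh above C uses the letter B, and the major 7th above C is B.

B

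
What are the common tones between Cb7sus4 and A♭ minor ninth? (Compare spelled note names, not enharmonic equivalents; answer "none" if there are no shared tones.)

Cb – Gb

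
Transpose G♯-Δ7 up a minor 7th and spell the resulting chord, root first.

F♯ – A – C♯ – E♯

A minor 7th up from G♯ is F♯, so the new chord is F♯ minor-major seventh.
Root: F♯
Minor 3rd (3rd): A
Perfect 5th (5th): C♯
Major 7th (7th): E♯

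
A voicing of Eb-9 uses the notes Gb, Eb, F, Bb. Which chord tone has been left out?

Eb-9 = Eb, Gb, Bb, Db, F. The voicing lacks the 7th (minor 7th), Db.

Db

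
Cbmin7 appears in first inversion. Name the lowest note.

Ebb

Cbmin7 in root position is Cb–Ebb–Gb–Bbb.
First inversion places the third in the bass, which is Ebb.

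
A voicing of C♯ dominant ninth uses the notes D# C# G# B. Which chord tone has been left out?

The full C♯ dominant ninth chord is C#, E#, G#, B, D#.
Comparing with the voicing, the major 3rd (3rd) — E# — is absent.

E#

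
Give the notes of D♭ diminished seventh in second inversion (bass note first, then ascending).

D♭ diminished seventh = Db–Fb–Abb–Cbb; second inversion → fifth (Abb) lowest.

Abb – Cbb – Db – Fb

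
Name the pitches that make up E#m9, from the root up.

E#, G#, B#, D#, F##

Root E#, quality minor ninth:
E# — root
G# — minor 3rd
B# — perfect 5th
D# — minor 7th
F## — major 9th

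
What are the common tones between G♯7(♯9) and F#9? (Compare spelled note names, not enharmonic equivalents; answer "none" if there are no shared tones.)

G♯ F♯

G♯7(♯9): G♯ B♯ D♯ F♯ A𝄪
F#9: F♯ A♯ C♯ E G♯
Common to both → G♯, F♯.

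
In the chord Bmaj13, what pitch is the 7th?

A♯

Bmaj13 is built on B; its 7th is a major 7th above the root.
A seventh above B uses the letter A, and the major 7th above B is A♯.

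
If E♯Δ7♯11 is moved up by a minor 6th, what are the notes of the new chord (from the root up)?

C# – E# – G# – B# – F##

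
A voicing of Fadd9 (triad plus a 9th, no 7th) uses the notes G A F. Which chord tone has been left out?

The full Fadd9 chord is F, A, C, G.
Comparing with the voicing, the perfect 5th (5th) — C — is absent.

C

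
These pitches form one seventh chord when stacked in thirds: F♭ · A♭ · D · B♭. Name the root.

B♭

Stacking in thirds gives B♭ – D – F♭ – A♭, so B♭ is the root — B♭ dominant seventh flat five.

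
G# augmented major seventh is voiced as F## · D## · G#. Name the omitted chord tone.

B#

G# augmented major seventh = G#, B#, D##, F##. The voicing lacks the 3rd (major 3rd), B#.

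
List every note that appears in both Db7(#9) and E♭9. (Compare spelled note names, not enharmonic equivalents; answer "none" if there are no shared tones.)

Db – F

Db7(#9): Db F Ab Cb E
E♭9: Eb G Bb Db F
Common to both → Db, F.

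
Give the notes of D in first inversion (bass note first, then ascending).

In root position, D is D–F#–A.
First inversion puts the third (F#) in the bass.

F#, A, D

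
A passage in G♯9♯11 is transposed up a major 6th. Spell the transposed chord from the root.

E# G## B# D# F## A##

G# up a major 6th → E#. New chord: E# dominant ninth sharp eleven.
E# — root
G## — major 3rd
B# — perfect 5th
D# — minor 7th
F## — major 9th
A## — augmented 11th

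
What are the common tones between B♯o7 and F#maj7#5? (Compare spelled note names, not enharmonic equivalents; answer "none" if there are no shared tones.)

B♯o7 = B#, D#, F#, A.
F#maj7#5 = F#, A#, C##, E#.
Shared: F#.

F#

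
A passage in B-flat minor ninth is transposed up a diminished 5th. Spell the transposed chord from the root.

F-flat, A-double-flat, C-flat, E-double-flat, G-flat

A diminished 5th up from B-flat is F-flat, so the new chord is F-flat minor ninth.
root → F-flat
3rd (minor 3rd) → A-double-flat
5th (perfect 5th) → C-flat
7th (minor 7th) → E-double-flat
9th (major 9th) → G-flat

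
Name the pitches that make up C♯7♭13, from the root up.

C♯7♭13 is a dominant seventh flat thirteen built on C♯.
root → C♯
3rd (major 3rd) → E♯
5th (perfect 5th) → G♯
7th (minor 7th) → B
13th (minor 13th) → A

C♯ E♯ G♯ B A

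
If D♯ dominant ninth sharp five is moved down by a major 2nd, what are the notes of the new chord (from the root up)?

C-sharp, E-sharp, G-double-sharp, B, D-sharp

Transposed root: D-sharp → C-sharp (major 2nd down). So we spell C-sharp dominant ninth sharp five:
Root: C-sharp
Major 3rd (3rd): E-sharp
Augmented 5th (5th): G-double-sharp
Minor 7th (7th): B
Major 9th (9th): D-sharp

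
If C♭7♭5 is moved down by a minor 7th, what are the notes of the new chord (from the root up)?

Db, F, Abb, Cb

Cb down a minor 7th → Db. New chord: Db dominant seventh flat five.
root → Db
3rd (major 3rd) → F
5th (diminished 5th) → Abb
7th (minor 7th) → Cb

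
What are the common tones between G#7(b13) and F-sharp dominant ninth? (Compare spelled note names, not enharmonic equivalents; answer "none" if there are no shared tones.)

G#, F#, E

G#7(b13) = G#, B#, D#, F#, E.
F-sharp dominant ninth = F#, A#, C#, E, G#.
Shared: G#, F#, E.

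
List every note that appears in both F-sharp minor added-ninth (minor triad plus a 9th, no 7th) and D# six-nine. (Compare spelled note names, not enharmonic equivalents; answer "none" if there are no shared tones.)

none

F-sharp minor added-ninth = F♯, A, C♯, G♯.
D# six-nine = D♯, F𝄪, A♯, B♯, E♯.
Shared: none.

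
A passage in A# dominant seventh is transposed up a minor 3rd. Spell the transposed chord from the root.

Transposed root: A-sharp → C-sharp (minor 3rd up). So we spell C-sharp dominant seventh:
C-sharp — root
E-sharp — major 3rd
G-sharp — perfect 5th
B — minor 7th

C-sharp, E-sharp, G-sharp, B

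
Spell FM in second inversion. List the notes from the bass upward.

C, F, A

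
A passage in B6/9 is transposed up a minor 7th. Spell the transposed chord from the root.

A, C#, E, F#, B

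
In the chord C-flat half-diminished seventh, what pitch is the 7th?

Bbb

C-flat half-diminished seventh is built on Cb; its 7th is a minor 7th above the root.
A seventh above C uses the letter B, and the minor 7th above Cb is Bbb.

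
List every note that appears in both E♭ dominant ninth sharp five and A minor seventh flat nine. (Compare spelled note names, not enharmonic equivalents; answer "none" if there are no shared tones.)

G

E♭ dominant ninth sharp five = E-flat, G, B, D-flat, F.
A minor seventh flat nine = A, C, E, G, B-flat.
Shared: G.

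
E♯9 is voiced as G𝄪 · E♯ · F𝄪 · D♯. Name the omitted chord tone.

E♯9 = E♯, G𝄪, B♯, D♯, F𝄪. The voicing lacks the 5th (perfect 5th), B♯.

B♯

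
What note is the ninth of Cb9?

Db

Root of Cb9 = Cb. The 9th is a major 9th: Cb up a major 9th → Db.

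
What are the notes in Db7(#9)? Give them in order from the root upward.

Db, F, Ab, Cb, E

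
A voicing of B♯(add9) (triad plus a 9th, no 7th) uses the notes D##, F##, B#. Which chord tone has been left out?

B♯(add9) = B#, D##, F##, C##. The voicing lacks the 9th (major 9th), C##.

C##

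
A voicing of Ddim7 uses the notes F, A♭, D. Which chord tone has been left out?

Ddim7 = D, F, A♭, C♭. The voicing lacks the 7th (diminished 7th), C♭.

C♭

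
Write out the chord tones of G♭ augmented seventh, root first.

G♭ augmented seventh is an augmented seventh built on Gb.
root → Gb
3rd (major 3rd) → Bb
5th (augmented 5th) → D
7th (minor 7th) → Fb

Gb  Bb  D  Fb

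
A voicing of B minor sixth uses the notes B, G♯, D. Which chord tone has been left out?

F♯

B minor sixth = B, D, F♯, G♯. The voicing lacks the 5th (perfect 5th), F♯.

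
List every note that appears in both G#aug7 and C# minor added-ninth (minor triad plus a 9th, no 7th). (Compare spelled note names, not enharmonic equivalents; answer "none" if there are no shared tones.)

G#aug7: G♯ B♯ D𝄪 F♯
C# minor added-ninth: C♯ E G♯ D♯
Common to both → G♯.

G♯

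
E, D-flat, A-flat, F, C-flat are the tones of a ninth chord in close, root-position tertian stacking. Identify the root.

Arranged so that each adjacent pair is a third by letter name: D-flat – F – A-flat – C-flat – E.
The bottom of that stack, D-flat, is the root (this is D-flat dominant seventh sharp nine).

D-flat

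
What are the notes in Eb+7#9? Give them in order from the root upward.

Eb, G, B, Db, F#

Root Eb, quality dominant seventh sharp nine sharp five:
- root: Eb
- major 3rd: G
- augmented 5th: B
- minor 7th: Db
- augmented 9th: F#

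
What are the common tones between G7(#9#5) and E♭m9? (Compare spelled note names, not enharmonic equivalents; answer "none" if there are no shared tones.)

F

G7(#9#5) = G, B, D#, F, A#.
E♭m9 = Eb, Gb, Bb, Db, F.
Shared: F.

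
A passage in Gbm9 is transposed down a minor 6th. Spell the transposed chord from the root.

Bb  Db  F  Ab  C

Transposed root: Gb → Bb (minor 6th down). So we spell Bb minor ninth:
- root: Bb
- minor 3rd: Db
- perfect 5th: F
- minor 7th: Ab
- major 9th: C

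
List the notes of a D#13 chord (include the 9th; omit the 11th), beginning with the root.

D♯ F𝄪 A♯ C♯ E♯ B♯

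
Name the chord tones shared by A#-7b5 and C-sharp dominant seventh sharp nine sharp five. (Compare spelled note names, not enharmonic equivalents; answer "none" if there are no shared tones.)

C#

A#-7b5 = A#, C#, E, G#.
C-sharp dominant seventh sharp nine sharp five = C#, E#, G##, B, D##.
Shared: C#.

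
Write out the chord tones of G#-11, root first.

G♯ – B – D♯ – F♯ – A♯ – C♯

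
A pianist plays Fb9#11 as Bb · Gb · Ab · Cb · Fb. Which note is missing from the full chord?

The full Fb9#11 chord is Fb, Ab, Cb, Ebb, Gb, Bb.
Comparing with the voicing, the minor 7th (7th) — Ebb — is absent.

Ebb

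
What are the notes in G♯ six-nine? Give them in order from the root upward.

G♯ six-nine: six-nine on G-sharp.
Root: G-sharp
Major 3rd (3rd): B-sharp
Perfect 5th (5th): D-sharp
Major 6th (6th): E-sharp
Major 9th (9th): A-sharp

G-sharp, B-sharp, D-sharp, E-sharp, A-sharp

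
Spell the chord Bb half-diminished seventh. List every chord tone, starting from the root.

Bb half-diminished seventh: half-diminished seventh on B-flat.
root → B-flat
3rd (minor 3rd) → D-flat
5th (diminished 5th) → F-flat
7th (minor 7th) → A-flat

B-flat – D-flat – F-flat – A-flat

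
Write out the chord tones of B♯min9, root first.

Root B♯, quality minor ninth:
Root: B♯
Minor 3rd (3rd): D♯
Perfect 5th (5th): F𝄪
Minor 7th (7th): A♯
Major 9th (9th): C𝄪

B♯, D♯, F𝄪, A♯, C𝄪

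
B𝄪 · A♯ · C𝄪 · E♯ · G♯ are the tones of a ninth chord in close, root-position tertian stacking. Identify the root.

A♯

Arranged so that each adjacent pair is a third by letter name: A♯ – C𝄪 – E♯ – G♯ – B𝄪.
The bottom of that stack, A♯, is the root (this is A♯ dominant seventh sharp nine).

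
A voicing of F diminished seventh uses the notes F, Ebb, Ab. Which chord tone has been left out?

Cb

The full F diminished seventh chord is F, Ab, Cb, Ebb.
Comparing with the voicing, the diminished 5th (5th) — Cb — is absent.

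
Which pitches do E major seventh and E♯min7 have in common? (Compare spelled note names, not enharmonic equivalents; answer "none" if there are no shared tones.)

E major seventh: E G♯ B D♯
E♯min7: E♯ G♯ B♯ D♯
Common to both → G♯, D♯.

G♯ D♯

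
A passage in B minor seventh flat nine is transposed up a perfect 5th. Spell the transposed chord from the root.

F-sharp, A, C-sharp, E, G

A perfect 5th up from B is F-sharp, so the new chord is F-sharp minor seventh flat nine.
- root: F-sharp
- minor 3rd: A
- perfect 5th: C-sharp
- minor 7th: E
- minor 9th: G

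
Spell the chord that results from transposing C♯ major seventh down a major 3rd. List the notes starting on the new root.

A C-sharp E G-sharp

A major 3rd down from C-sharp is A, so the new chord is A major seventh.
- root: A
- major 3rd: C-sharp
- perfect 5th: E
- major 7th: G-sharp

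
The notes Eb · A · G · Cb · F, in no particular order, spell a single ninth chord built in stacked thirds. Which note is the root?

F

Stacking in thirds gives F – A – Cb – Eb – G, so F is the root — F dominant ninth flat five.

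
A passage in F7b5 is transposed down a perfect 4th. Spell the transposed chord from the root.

C – E – G♭ – B♭

A perfect 4th down from F is C, so the new chord is C dominant seventh flat five.
C — root
E — major 3rd
G♭ — diminished 5th
B♭ — minor 7th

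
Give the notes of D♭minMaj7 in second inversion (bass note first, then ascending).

Ab – C – Db – Fb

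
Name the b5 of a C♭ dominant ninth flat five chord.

C♭ dominant ninth flat five is built on C-flat; its 5th is a diminished 5th above the root.
A fifth above C uses the letter G, and the diminished 5th above C-flat is G-double-flat.

G-double-flat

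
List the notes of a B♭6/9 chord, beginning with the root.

B♭6/9: six-nine on B♭.
Root: B♭
Major 3rd (3rd): D
Perfect 5th (5th): F
Major 6th (6th): G
Major 9th (9th): C

B♭, D, F, G, C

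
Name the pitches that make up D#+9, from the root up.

D#, F##, A##, C#, E#

D#+9: dominant ninth sharp five on D#.
D# — root
F## — major 3rd
A## — augmented 5th
C# — minor 7th
E# — major 9th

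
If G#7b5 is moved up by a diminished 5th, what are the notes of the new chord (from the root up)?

D  F#  Ab  C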